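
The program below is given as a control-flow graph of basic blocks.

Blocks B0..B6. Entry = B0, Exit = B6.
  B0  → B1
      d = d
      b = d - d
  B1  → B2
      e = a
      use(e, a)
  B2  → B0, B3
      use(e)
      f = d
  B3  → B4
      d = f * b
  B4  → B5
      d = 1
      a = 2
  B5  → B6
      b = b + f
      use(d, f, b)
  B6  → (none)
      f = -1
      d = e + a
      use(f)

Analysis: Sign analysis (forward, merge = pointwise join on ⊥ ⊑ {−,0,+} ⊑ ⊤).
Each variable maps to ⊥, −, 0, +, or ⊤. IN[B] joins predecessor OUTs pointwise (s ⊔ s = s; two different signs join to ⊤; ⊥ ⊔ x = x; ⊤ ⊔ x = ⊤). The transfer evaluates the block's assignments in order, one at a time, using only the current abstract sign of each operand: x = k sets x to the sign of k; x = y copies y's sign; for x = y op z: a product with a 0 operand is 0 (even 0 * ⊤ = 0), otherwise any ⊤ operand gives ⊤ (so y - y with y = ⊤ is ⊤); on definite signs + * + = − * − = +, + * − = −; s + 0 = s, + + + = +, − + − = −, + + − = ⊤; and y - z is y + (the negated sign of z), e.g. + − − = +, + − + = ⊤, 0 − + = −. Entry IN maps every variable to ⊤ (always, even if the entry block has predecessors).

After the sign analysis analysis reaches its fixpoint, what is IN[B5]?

Answer: {a: +, b: ⊤, c: ⊤, d: +, e: ⊤, f: ⊤}

Derivation:
Converged values:
  B0: | IN=(all ⊤) | OUT=(all ⊤)
  B1: | IN=(all ⊤) | OUT=(all ⊤)
  B2: | IN=(all ⊤) | OUT=(all ⊤)
  B3: | IN=(all ⊤) | OUT=(all ⊤)
  B4: | IN=(all ⊤) | OUT={a:+, d:+; rest ⊤}
  B5: | IN={a:+, d:+; rest ⊤} | OUT={a:+, d:+; rest ⊤}
  B6: | IN={a:+, d:+; rest ⊤} | OUT={a:+, f:-; rest ⊤}

Merge at B5: IN[B5] = OUT[B4] = {a: +, b: ⊤, c: ⊤, d: +, e: ⊤, f: ⊤}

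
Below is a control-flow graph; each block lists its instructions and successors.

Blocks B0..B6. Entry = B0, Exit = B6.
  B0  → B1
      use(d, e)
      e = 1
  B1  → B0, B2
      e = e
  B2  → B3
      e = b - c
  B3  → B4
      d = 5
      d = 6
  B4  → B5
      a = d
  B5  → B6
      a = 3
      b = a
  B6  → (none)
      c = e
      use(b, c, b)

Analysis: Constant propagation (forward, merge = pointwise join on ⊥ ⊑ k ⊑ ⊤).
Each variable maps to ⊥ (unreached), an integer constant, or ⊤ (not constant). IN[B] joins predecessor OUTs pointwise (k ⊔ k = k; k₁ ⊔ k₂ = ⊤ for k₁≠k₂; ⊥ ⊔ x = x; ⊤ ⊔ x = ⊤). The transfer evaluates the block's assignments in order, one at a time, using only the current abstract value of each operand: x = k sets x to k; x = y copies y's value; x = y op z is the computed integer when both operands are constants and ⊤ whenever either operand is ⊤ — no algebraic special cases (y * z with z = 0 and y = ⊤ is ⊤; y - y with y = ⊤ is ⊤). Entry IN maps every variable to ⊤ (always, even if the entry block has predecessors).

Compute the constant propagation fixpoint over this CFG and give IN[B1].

Fixpoint table:
  B0:   IN=(all ⊤)   OUT={e:1; rest ⊤}
  B1:   IN={e:1; rest ⊤}   OUT={e:1; rest ⊤}
  B2:   IN={e:1; rest ⊤}   OUT=(all ⊤)
  B3:   IN=(all ⊤)   OUT={d:6; rest ⊤}
  B4:   IN={d:6; rest ⊤}   OUT={a:6, d:6; rest ⊤}
  B5:   IN={a:6, d:6; rest ⊤}   OUT={a:3, b:3, d:6; rest ⊤}
  B6:   IN={a:3, b:3, d:6; rest ⊤}   OUT={a:3, b:3, d:6; rest ⊤}

Merge at B1: IN[B1] = OUT[B0] = {a: ⊤, b: ⊤, c: ⊤, d: ⊤, e: 1, f: ⊤}

Answer: {a: ⊤, b: ⊤, c: ⊤, d: ⊤, e: 1, f: ⊤}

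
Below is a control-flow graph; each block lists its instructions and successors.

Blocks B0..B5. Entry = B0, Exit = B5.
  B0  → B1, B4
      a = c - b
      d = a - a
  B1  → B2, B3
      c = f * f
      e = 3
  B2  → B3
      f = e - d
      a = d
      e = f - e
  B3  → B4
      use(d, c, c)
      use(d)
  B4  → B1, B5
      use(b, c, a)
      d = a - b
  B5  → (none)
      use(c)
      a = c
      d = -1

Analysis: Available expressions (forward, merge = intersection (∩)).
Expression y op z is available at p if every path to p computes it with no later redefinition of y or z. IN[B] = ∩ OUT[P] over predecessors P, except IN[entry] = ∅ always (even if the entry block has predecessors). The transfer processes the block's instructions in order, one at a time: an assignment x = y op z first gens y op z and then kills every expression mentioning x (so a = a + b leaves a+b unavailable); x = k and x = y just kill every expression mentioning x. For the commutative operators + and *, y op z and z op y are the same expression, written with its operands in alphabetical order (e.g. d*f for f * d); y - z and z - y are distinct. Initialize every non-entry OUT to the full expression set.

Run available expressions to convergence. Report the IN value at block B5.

Answer: {a-b}

Working:
Converged values:
  B0: | IN={} | OUT={a-a, c-b}
  B1: | IN={} | OUT={f*f}
  B2: | IN={f*f} | OUT={}
  B3: | IN={} | OUT={}
  B4: | IN={} | OUT={a-b}
  B5: | IN={a-b} | OUT={}

Merge at B5: IN[B5] = OUT[B4] = {a-b}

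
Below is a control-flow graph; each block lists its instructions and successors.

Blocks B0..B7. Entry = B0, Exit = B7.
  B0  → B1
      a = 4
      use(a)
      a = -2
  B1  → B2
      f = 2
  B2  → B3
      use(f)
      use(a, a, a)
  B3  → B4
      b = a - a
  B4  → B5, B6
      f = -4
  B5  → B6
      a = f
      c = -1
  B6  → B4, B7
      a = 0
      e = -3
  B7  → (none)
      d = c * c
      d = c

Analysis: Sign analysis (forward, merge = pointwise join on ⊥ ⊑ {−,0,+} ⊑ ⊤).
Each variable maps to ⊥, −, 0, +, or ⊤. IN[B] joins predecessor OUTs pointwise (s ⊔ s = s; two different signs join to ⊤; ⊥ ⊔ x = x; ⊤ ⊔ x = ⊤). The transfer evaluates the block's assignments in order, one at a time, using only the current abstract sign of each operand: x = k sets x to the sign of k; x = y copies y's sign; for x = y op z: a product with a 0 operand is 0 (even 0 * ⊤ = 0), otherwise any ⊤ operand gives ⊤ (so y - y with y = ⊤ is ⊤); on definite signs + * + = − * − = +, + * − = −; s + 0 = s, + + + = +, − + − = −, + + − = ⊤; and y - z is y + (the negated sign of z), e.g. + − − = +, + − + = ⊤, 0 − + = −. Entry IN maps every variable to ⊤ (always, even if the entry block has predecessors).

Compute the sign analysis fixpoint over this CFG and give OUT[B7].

Answer: {a: 0, b: ⊤, c: ⊤, d: ⊤, e: -, f: -}

Working:
Converged values:
  B0:  IN=(all ⊤)  OUT={a:-; rest ⊤}
  B1:  IN={a:-; rest ⊤}  OUT={a:-, f:+; rest ⊤}
  B2:  IN={a:-, f:+; rest ⊤}  OUT={a:-, f:+; rest ⊤}
  B3:  IN={a:-, f:+; rest ⊤}  OUT={a:-, f:+; rest ⊤}
  B4:  IN=(all ⊤)  OUT={f:-; rest ⊤}
  B5:  IN={f:-; rest ⊤}  OUT={a:-, c:-, f:-; rest ⊤}
  B6:  IN={f:-; rest ⊤}  OUT={a:0, e:-, f:-; rest ⊤}
  B7:  IN={a:0, e:-, f:-; rest ⊤}  OUT={a:0, e:-, f:-; rest ⊤}

Merge at B7: IN[B7] = OUT[B6] = {a: 0, b: ⊤, c: ⊤, d: ⊤, e: -, f: -}
Applying B7's transfer function to that IN value gives OUT[B7] (row B7 above).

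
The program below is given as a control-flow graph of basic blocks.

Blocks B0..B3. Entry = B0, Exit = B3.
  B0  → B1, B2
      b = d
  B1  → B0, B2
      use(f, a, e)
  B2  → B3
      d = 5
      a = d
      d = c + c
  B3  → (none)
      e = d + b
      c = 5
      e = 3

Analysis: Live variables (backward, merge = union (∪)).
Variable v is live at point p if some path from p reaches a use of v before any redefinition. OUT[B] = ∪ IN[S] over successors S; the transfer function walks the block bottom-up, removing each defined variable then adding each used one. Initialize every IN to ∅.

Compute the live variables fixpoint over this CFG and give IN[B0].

Answer: {a, c, d, e, f}

Derivation:
Converged values:
  B0:   IN={a, c, d, e, f}   OUT={a, b, c, d, e, f}
  B1:   IN={a, b, c, d, e, f}   OUT={a, b, c, d, e, f}
  B2:   IN={b, c}   OUT={b, d}
  B3:   IN={b, d}   OUT={}

Merge at B0: OUT[B0] = IN[B1] ⊔ IN[B2] = {a, b, c, d, e, f}
Applying B0's transfer function to that OUT value gives IN[B0] (row B0 above).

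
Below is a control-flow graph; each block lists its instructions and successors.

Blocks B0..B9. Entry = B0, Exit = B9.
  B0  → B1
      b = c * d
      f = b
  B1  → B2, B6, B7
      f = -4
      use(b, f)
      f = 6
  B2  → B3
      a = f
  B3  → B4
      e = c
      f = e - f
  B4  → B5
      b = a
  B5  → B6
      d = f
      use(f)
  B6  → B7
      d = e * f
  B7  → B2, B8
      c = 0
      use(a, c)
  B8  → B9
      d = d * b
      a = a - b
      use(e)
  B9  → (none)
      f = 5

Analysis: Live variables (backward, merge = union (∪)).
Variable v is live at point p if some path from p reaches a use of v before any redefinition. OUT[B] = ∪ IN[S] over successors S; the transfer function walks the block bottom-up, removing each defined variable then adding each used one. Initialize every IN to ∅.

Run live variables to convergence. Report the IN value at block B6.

Converged values:
  B0: | IN={a, c, d, e} | OUT={a, b, c, d, e}
  B1: | IN={a, b, c, d, e} | OUT={a, b, c, d, e, f}
  B2: | IN={c, f} | OUT={a, c, f}
  B3: | IN={a, c, f} | OUT={a, e, f}
  B4: | IN={a, e, f} | OUT={a, b, e, f}
  B5: | IN={a, b, e, f} | OUT={a, b, e, f}
  B6: | IN={a, b, e, f} | OUT={a, b, d, e, f}
  B7: | IN={a, b, d, e, f} | OUT={a, b, c, d, e, f}
  B8: | IN={a, b, d, e} | OUT={}
  B9: | IN={} | OUT={}

Merge at B6: OUT[B6] = IN[B7] = {a, b, d, e, f}
Applying B6's transfer function to that OUT value gives IN[B6] (row B6 above).

Answer: {a, b, e, f}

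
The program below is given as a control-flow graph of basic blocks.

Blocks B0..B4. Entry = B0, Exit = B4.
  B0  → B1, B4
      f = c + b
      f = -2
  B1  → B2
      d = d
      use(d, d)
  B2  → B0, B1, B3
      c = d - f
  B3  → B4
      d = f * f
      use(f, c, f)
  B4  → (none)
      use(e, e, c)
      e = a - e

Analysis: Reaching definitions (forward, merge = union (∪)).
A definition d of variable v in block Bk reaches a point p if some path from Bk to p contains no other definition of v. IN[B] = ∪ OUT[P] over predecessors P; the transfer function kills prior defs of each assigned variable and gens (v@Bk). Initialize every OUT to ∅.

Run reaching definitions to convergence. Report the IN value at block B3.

Fixpoint table:
  B0:   IN={c@B2, d@B1, f@B0}   OUT={c@B2, d@B1, f@B0}
  B1:   IN={c@B2, d@B1, f@B0}   OUT={c@B2, d@B1, f@B0}
  B2:   IN={c@B2, d@B1, f@B0}   OUT={c@B2, d@B1, f@B0}
  B3:   IN={c@B2, d@B1, f@B0}   OUT={c@B2, d@B3, f@B0}
  B4:   IN={c@B2, d@B1, d@B3, f@B0}   OUT={c@B2, d@B1, d@B3, e@B4, f@B0}

Merge at B3: IN[B3] = OUT[B2] = {c@B2, d@B1, f@B0}

Answer: {c@B2, d@B1, f@B0}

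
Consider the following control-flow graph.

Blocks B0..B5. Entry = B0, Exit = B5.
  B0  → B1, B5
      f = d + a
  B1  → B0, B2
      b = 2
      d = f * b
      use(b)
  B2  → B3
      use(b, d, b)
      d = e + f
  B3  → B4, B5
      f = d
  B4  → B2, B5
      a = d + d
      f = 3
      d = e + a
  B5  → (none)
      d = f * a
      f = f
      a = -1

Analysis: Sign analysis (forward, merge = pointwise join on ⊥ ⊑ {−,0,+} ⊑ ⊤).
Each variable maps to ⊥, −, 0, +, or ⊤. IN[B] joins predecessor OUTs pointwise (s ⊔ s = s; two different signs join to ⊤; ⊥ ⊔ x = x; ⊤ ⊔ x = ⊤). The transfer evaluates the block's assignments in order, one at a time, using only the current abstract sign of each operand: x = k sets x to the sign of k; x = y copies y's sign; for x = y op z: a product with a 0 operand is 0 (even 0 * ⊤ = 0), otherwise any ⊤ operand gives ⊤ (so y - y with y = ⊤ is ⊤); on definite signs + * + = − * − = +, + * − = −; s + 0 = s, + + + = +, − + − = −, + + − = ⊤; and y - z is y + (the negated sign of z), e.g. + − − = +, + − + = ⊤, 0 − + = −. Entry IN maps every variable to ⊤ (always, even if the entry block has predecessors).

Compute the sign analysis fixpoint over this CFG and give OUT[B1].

Answer: {a: ⊤, b: +, c: ⊤, d: ⊤, e: ⊤, f: ⊤}

Working:
Per-block solution:
  B0: | IN=(all ⊤) | OUT=(all ⊤)
  B1: | IN=(all ⊤) | OUT={b:+; rest ⊤}
  B2: | IN={b:+; rest ⊤} | OUT={b:+; rest ⊤}
  B3: | IN={b:+; rest ⊤} | OUT={b:+; rest ⊤}
  B4: | IN={b:+; rest ⊤} | OUT={b:+, f:+; rest ⊤}
  B5: | IN=(all ⊤) | OUT={a:-; rest ⊤}

Merge at B1: IN[B1] = OUT[B0] = {a: ⊤, b: ⊤, c: ⊤, d: ⊤, e: ⊤, f: ⊤}
Applying B1's transfer function to that IN value gives OUT[B1] (row B1 above).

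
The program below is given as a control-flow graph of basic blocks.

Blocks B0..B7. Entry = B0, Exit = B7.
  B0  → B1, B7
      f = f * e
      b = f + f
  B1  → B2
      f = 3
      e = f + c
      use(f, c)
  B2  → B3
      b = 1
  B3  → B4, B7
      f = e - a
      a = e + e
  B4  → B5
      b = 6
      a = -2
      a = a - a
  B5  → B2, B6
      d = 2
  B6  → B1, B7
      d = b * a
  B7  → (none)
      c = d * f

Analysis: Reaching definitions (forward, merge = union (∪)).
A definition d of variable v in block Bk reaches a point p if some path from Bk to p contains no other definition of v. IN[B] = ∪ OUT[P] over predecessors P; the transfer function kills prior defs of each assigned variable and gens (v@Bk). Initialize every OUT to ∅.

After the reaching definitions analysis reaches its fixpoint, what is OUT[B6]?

Answer: {a@B4, b@B4, d@B6, e@B1, f@B3}

Derivation:
Fixpoint table:
  B0: | IN={} | OUT={b@B0, f@B0}
  B1: | IN={a@B4, b@B0, b@B4, d@B6, e@B1, f@B0, f@B3} | OUT={a@B4, b@B0, b@B4, d@B6, e@B1, f@B1}
  B2: | IN={a@B4, b@B0, b@B4, d@B5, d@B6, e@B1, f@B1, f@B3} | OUT={a@B4, b@B2, d@B5, d@B6, e@B1, f@B1, f@B3}
  B3: | IN={a@B4, b@B2, d@B5, d@B6, e@B1, f@B1, f@B3} | OUT={a@B3, b@B2, d@B5, d@B6, e@B1, f@B3}
  B4: | IN={a@B3, b@B2, d@B5, d@B6, e@B1, f@B3} | OUT={a@B4, b@B4, d@B5, d@B6, e@B1, f@B3}
  B5: | IN={a@B4, b@B4, d@B5, d@B6, e@B1, f@B3} | OUT={a@B4, b@B4, d@B5, e@B1, f@B3}
  B6: | IN={a@B4, b@B4, d@B5, e@B1, f@B3} | OUT={a@B4, b@B4, d@B6, e@B1, f@B3}
  B7: | IN={a@B3, a@B4, b@B0, b@B2, b@B4, d@B5, d@B6, e@B1, f@B0, f@B3} | OUT={a@B3, a@B4, b@B0, b@B2, b@B4, c@B7, d@B5, d@B6, e@B1, f@B0, f@B3}

Merge at B6: IN[B6] = OUT[B5] = {a@B4, b@B4, d@B5, e@B1, f@B3}
Applying B6's transfer function to that IN value gives OUT[B6] (row B6 above).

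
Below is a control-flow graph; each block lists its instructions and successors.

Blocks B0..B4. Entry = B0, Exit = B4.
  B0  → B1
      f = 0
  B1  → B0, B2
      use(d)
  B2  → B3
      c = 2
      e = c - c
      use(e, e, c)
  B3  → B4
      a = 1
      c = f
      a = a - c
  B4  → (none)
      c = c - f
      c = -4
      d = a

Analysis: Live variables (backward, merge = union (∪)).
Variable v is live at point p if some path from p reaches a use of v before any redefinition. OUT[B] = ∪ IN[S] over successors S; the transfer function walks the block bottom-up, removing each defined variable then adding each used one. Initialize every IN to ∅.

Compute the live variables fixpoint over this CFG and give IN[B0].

Answer: {d}

Working:
Fixpoint table:
  B0:  IN={d}  OUT={d, f}
  B1:  IN={d, f}  OUT={d, f}
  B2:  IN={f}  OUT={f}
  B3:  IN={f}  OUT={a, c, f}
  B4:  IN={a, c, f}  OUT={}

Merge at B0: OUT[B0] = IN[B1] = {d, f}
Applying B0's transfer function to that OUT value gives IN[B0] (row B0 above).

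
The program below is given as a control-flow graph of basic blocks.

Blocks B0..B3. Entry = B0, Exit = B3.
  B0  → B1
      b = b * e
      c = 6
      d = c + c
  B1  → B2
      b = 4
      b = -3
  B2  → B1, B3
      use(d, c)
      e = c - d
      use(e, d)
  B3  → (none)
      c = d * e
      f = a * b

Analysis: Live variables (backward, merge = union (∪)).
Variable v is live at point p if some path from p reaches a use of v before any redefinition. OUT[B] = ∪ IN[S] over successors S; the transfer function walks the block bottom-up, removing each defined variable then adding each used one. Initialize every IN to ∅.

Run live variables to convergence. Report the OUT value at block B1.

Fixpoint table:
  B0: | IN={a, b, e} | OUT={a, c, d}
  B1: | IN={a, c, d} | OUT={a, b, c, d}
  B2: | IN={a, b, c, d} | OUT={a, b, c, d, e}
  B3: | IN={a, b, d, e} | OUT={}

Merge at B1: OUT[B1] = IN[B2] = {a, b, c, d}

Answer: {a, b, c, d}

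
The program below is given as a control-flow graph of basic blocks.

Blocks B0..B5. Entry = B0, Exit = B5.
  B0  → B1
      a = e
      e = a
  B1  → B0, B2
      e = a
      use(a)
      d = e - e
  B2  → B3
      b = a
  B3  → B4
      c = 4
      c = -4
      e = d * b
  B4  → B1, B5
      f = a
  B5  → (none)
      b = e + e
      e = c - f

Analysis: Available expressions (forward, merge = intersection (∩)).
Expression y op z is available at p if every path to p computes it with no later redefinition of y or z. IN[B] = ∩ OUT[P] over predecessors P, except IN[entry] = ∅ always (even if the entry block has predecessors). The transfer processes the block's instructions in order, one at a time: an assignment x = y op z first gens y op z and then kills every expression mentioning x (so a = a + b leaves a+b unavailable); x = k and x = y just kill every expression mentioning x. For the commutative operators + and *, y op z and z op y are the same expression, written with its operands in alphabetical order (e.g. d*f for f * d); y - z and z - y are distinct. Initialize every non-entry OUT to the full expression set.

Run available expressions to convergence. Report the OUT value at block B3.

Per-block solution:
  B0:   IN={}   OUT={}
  B1:   IN={}   OUT={e-e}
  B2:   IN={e-e}   OUT={e-e}
  B3:   IN={e-e}   OUT={b*d}
  B4:   IN={b*d}   OUT={b*d}
  B5:   IN={b*d}   OUT={c-f}

Merge at B3: IN[B3] = OUT[B2] = {e-e}
Applying B3's transfer function to that IN value gives OUT[B3] (row B3 above).

Answer: {b*d}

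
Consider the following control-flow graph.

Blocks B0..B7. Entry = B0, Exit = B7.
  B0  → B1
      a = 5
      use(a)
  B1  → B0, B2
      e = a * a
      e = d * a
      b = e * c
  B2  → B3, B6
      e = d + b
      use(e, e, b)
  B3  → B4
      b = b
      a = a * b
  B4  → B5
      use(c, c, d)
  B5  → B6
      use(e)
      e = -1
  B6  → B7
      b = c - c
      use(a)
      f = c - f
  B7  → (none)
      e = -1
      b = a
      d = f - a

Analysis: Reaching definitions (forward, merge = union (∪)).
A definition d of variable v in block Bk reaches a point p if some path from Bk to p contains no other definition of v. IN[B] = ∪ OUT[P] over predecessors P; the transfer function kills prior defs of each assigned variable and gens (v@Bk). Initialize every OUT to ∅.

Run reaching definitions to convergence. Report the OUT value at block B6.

Answer: {a@B0, a@B3, b@B6, e@B2, e@B5, f@B6}

Working:
Per-block solution:
  B0:   IN={a@B0, b@B1, e@B1}   OUT={a@B0, b@B1, e@B1}
  B1:   IN={a@B0, b@B1, e@B1}   OUT={a@B0, b@B1, e@B1}
  B2:   IN={a@B0, b@B1, e@B1}   OUT={a@B0, b@B1, e@B2}
  B3:   IN={a@B0, b@B1, e@B2}   OUT={a@B3, b@B3, e@B2}
  B4:   IN={a@B3, b@B3, e@B2}   OUT={a@B3, b@B3, e@B2}
  B5:   IN={a@B3, b@B3, e@B2}   OUT={a@B3, b@B3, e@B5}
  B6:   IN={a@B0, a@B3, b@B1, b@B3, e@B2, e@B5}   OUT={a@B0, a@B3, b@B6, e@B2, e@B5, f@B6}
  B7:   IN={a@B0, a@B3, b@B6, e@B2, e@B5, f@B6}   OUT={a@B0, a@B3, b@B7, d@B7, e@B7, f@B6}

Merge at B6: IN[B6] = OUT[B2] ⊔ OUT[B5] = {a@B0, a@B3, b@B1, b@B3, e@B2, e@B5}
Applying B6's transfer function to that IN value gives OUT[B6] (row B6 above).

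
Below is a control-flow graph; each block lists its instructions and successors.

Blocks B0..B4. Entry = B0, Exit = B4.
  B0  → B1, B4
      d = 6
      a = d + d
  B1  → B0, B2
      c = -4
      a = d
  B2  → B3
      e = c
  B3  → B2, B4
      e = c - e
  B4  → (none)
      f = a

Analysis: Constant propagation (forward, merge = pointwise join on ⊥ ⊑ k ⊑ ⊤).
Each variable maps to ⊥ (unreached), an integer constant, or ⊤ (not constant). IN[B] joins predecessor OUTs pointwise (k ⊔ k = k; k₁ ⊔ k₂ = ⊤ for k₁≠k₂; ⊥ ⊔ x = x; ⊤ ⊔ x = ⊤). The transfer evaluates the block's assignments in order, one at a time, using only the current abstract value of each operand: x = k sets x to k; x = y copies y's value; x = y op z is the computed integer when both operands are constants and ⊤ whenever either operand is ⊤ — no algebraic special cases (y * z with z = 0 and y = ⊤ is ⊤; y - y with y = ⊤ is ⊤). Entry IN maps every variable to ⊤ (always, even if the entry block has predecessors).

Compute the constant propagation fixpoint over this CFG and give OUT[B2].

Answer: {a: 6, b: ⊤, c: -4, d: 6, e: -4, f: ⊤}

Working:
Fixpoint table:
  B0: | IN=(all ⊤) | OUT={a:12, d:6; rest ⊤}
  B1: | IN={a:12, d:6; rest ⊤} | OUT={a:6, c:-4, d:6; rest ⊤}
  B2: | IN={a:6, c:-4, d:6; rest ⊤} | OUT={a:6, c:-4, d:6, e:-4; rest ⊤}
  B3: | IN={a:6, c:-4, d:6, e:-4; rest ⊤} | OUT={a:6, c:-4, d:6, e:0; rest ⊤}
  B4: | IN={d:6; rest ⊤} | OUT={d:6; rest ⊤}

Merge at B2: IN[B2] = OUT[B1] ⊔ OUT[B3] = {a: 6, b: ⊤, c: -4, d: 6, e: ⊤, f: ⊤}
Applying B2's transfer function to that IN value gives OUT[B2] (row B2 above).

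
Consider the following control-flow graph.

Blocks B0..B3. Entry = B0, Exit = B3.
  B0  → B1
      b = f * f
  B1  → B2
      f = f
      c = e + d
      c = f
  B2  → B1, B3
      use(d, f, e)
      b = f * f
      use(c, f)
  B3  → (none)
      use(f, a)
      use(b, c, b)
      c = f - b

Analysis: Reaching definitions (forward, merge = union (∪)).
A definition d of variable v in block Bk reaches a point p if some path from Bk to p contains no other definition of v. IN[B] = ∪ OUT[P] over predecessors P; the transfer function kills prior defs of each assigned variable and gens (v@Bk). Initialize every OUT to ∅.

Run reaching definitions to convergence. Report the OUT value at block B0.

Answer: {b@B0}

Working:
Per-block solution:
  B0:   IN={}   OUT={b@B0}
  B1:   IN={b@B0, b@B2, c@B1, f@B1}   OUT={b@B0, b@B2, c@B1, f@B1}
  B2:   IN={b@B0, b@B2, c@B1, f@B1}   OUT={b@B2, c@B1, f@B1}
  B3:   IN={b@B2, c@B1, f@B1}   OUT={b@B2, c@B3, f@B1}

B0 is the boundary node: IN[B0] = {}
Applying B0's transfer function to that IN value gives OUT[B0] (row B0 above).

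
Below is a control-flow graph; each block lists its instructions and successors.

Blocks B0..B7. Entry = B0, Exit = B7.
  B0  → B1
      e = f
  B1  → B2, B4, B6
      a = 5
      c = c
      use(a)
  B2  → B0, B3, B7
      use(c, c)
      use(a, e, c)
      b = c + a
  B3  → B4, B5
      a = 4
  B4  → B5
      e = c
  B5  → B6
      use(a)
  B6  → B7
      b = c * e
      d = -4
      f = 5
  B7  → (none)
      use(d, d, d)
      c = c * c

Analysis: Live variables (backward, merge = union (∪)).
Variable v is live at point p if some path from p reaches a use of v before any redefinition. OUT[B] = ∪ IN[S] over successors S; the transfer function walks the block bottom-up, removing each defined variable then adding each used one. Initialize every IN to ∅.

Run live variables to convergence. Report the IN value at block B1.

Answer: {c, d, e, f}

Working:
Fixpoint table:
  B0:  IN={c, d, f}  OUT={c, d, e, f}
  B1:  IN={c, d, e, f}  OUT={a, c, d, e, f}
  B2:  IN={a, c, d, e, f}  OUT={c, d, e, f}
  B3:  IN={c, e}  OUT={a, c, e}
  B4:  IN={a, c}  OUT={a, c, e}
  B5:  IN={a, c, e}  OUT={c, e}
  B6:  IN={c, e}  OUT={c, d}
  B7:  IN={c, d}  OUT={}

Merge at B1: OUT[B1] = IN[B2] ⊔ IN[B4] ⊔ IN[B6] = {a, c, d, e, f}
Applying B1's transfer function to that OUT value gives IN[B1] (row B1 above).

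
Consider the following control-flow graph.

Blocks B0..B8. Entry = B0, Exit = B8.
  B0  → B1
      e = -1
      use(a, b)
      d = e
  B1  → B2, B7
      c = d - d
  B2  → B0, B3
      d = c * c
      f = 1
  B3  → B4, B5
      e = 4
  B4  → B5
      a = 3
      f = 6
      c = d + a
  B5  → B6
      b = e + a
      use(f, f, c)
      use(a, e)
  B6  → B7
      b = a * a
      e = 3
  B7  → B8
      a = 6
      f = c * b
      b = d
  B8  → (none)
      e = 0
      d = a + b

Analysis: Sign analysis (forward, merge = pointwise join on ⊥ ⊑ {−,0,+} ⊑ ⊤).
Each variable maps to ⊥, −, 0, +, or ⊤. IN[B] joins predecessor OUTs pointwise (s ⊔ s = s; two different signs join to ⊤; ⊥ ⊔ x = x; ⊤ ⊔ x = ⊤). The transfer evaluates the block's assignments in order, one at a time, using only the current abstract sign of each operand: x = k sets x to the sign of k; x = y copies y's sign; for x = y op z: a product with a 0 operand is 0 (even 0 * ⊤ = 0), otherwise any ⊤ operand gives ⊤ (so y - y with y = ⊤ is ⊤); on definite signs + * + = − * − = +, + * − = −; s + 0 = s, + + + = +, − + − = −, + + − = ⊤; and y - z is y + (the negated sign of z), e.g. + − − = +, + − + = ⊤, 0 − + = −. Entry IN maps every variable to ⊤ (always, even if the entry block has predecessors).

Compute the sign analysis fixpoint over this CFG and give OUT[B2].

Answer: {a: ⊤, b: ⊤, c: ⊤, d: ⊤, e: -, f: +}

Derivation:
Converged values:
  B0: | IN=(all ⊤) | OUT={d:-, e:-; rest ⊤}
  B1: | IN={d:-, e:-; rest ⊤} | OUT={d:-, e:-; rest ⊤}
  B2: | IN={d:-, e:-; rest ⊤} | OUT={e:-, f:+; rest ⊤}
  B3: | IN={e:-, f:+; rest ⊤} | OUT={e:+, f:+; rest ⊤}
  B4: | IN={e:+, f:+; rest ⊤} | OUT={a:+, e:+, f:+; rest ⊤}
  B5: | IN={e:+, f:+; rest ⊤} | OUT={e:+, f:+; rest ⊤}
  B6: | IN={e:+, f:+; rest ⊤} | OUT={e:+, f:+; rest ⊤}
  B7: | IN=(all ⊤) | OUT={a:+; rest ⊤}
  B8: | IN={a:+; rest ⊤} | OUT={a:+, e:0; rest ⊤}

Merge at B2: IN[B2] = OUT[B1] = {a: ⊤, b: ⊤, c: ⊤, d: -, e: -, f: ⊤}
Applying B2's transfer function to that IN value gives OUT[B2] (row B2 above).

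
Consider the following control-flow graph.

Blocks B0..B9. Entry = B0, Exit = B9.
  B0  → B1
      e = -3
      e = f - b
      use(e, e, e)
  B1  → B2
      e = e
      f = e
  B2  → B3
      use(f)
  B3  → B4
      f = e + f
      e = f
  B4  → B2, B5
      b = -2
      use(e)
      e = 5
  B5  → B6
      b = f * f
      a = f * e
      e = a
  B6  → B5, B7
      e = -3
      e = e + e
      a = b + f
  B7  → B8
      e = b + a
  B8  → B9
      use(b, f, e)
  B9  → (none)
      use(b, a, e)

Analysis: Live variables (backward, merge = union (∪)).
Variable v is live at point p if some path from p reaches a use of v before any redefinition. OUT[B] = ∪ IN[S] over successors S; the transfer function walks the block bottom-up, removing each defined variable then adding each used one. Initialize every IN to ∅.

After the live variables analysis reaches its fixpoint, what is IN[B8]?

Answer: {a, b, e, f}

Derivation:
Fixpoint table:
  B0:  IN={b, f}  OUT={e}
  B1:  IN={e}  OUT={e, f}
  B2:  IN={e, f}  OUT={e, f}
  B3:  IN={e, f}  OUT={e, f}
  B4:  IN={e, f}  OUT={e, f}
  B5:  IN={e, f}  OUT={b, f}
  B6:  IN={b, f}  OUT={a, b, e, f}
  B7:  IN={a, b, f}  OUT={a, b, e, f}
  B8:  IN={a, b, e, f}  OUT={a, b, e}
  B9:  IN={a, b, e}  OUT={}

Merge at B8: OUT[B8] = IN[B9] = {a, b, e}
Applying B8's transfer function to that OUT value gives IN[B8] (row B8 above).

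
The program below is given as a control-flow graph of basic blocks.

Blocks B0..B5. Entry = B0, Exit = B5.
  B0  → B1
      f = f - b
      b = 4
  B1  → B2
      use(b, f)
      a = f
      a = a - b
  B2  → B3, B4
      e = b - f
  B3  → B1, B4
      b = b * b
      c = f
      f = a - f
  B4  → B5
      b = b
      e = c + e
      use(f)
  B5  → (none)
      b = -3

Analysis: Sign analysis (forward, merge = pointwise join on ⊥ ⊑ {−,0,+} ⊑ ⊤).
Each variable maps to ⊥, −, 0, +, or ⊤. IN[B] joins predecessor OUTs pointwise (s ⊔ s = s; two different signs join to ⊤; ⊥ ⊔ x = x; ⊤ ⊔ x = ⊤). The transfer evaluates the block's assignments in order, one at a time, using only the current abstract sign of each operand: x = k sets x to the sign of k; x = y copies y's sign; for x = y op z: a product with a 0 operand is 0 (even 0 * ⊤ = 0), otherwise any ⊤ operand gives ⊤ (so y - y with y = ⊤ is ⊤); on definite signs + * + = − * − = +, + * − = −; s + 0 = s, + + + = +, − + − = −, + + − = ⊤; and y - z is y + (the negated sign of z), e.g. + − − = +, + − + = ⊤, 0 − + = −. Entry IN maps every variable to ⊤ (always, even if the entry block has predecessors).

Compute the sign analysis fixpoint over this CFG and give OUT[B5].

Answer: {a: ⊤, b: -, c: ⊤, d: ⊤, e: ⊤, f: ⊤}

Working:
Converged values:
  B0:  IN=(all ⊤)  OUT={b:+; rest ⊤}
  B1:  IN={b:+; rest ⊤}  OUT={b:+; rest ⊤}
  B2:  IN={b:+; rest ⊤}  OUT={b:+; rest ⊤}
  B3:  IN={b:+; rest ⊤}  OUT={b:+; rest ⊤}
  B4:  IN={b:+; rest ⊤}  OUT={b:+; rest ⊤}
  B5:  IN={b:+; rest ⊤}  OUT={b:-; rest ⊤}

Merge at B5: IN[B5] = OUT[B4] = {a: ⊤, b: +, c: ⊤, d: ⊤, e: ⊤, f: ⊤}
Applying B5's transfer function to that IN value gives OUT[B5] (row B5 above).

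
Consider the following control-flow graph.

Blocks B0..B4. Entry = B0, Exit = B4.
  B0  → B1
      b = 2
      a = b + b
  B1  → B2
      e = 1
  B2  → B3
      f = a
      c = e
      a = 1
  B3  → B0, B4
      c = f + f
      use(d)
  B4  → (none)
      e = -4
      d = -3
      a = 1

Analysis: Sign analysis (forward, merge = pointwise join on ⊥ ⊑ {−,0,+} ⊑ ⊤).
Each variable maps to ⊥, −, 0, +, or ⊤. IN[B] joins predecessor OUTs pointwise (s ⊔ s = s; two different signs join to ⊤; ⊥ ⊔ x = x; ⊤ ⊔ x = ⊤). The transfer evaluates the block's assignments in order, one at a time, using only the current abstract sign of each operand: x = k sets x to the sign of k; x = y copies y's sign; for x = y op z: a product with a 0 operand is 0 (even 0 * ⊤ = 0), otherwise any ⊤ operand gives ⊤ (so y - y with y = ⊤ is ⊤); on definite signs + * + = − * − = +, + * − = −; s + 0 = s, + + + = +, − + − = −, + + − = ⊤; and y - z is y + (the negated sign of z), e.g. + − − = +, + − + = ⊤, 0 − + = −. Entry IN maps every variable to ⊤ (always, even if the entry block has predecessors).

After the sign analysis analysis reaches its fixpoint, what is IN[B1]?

Fixpoint table:
  B0:  IN=(all ⊤)  OUT={a:+, b:+; rest ⊤}
  B1:  IN={a:+, b:+; rest ⊤}  OUT={a:+, b:+, e:+; rest ⊤}
  B2:  IN={a:+, b:+, e:+; rest ⊤}  OUT={a:+, b:+, c:+, e:+, f:+; rest ⊤}
  B3:  IN={a:+, b:+, c:+, e:+, f:+; rest ⊤}  OUT={a:+, b:+, c:+, e:+, f:+; rest ⊤}
  B4:  IN={a:+, b:+, c:+, e:+, f:+; rest ⊤}  OUT={a:+, b:+, c:+, d:-, e:-, f:+; rest ⊤}

Merge at B1: IN[B1] = OUT[B0] = {a: +, b: +, c: ⊤, d: ⊤, e: ⊤, f: ⊤}

Answer: {a: +, b: +, c: ⊤, d: ⊤, e: ⊤, f: ⊤}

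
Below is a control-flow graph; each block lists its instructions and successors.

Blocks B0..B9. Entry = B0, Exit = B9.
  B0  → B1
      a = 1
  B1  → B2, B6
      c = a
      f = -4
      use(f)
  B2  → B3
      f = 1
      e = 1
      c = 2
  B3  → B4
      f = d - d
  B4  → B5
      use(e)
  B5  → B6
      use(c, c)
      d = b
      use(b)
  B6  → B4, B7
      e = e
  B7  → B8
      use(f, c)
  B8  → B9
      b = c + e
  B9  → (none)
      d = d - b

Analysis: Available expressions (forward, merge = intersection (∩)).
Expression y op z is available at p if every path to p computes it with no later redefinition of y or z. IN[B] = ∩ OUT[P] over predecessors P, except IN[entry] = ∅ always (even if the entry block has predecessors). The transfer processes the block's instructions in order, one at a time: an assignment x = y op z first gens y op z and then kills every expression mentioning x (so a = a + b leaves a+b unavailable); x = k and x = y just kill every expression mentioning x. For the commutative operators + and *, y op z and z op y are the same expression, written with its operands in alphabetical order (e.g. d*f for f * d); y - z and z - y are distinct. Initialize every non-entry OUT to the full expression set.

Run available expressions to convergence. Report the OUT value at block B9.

Answer: {c+e}

Derivation:
Converged values:
  B0:   IN={}   OUT={}
  B1:   IN={}   OUT={}
  B2:   IN={}   OUT={}
  B3:   IN={}   OUT={d-d}
  B4:   IN={}   OUT={}
  B5:   IN={}   OUT={}
  B6:   IN={}   OUT={}
  B7:   IN={}   OUT={}
  B8:   IN={}   OUT={c+e}
  B9:   IN={c+e}   OUT={c+e}

Merge at B9: IN[B9] = OUT[B8] = {c+e}
Applying B9's transfer function to that IN value gives OUT[B9] (row B9 above).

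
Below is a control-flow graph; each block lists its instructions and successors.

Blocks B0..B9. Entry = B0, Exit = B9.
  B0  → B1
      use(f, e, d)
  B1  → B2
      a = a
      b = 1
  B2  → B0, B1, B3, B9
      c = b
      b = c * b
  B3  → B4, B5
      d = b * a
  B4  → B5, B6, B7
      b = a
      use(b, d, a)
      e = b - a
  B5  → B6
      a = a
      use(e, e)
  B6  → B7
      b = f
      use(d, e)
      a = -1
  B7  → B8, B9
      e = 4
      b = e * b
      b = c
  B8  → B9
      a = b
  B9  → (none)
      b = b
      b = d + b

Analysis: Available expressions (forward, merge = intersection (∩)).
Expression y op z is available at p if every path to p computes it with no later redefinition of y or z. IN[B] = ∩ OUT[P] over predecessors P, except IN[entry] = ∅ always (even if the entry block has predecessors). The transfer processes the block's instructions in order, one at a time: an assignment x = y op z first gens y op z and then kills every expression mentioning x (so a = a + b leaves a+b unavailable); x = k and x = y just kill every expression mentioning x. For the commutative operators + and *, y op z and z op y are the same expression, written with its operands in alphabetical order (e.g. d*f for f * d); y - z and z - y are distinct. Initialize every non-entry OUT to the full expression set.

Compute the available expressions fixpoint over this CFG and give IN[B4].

Answer: {a*b}

Trace:
Per-block solution:
  B0: | IN={} | OUT={}
  B1: | IN={} | OUT={}
  B2: | IN={} | OUT={}
  B3: | IN={} | OUT={a*b}
  B4: | IN={a*b} | OUT={b-a}
  B5: | IN={} | OUT={}
  B6: | IN={} | OUT={}
  B7: | IN={} | OUT={}
  B8: | IN={} | OUT={}
  B9: | IN={} | OUT={}

Merge at B4: IN[B4] = OUT[B3] = {a*b}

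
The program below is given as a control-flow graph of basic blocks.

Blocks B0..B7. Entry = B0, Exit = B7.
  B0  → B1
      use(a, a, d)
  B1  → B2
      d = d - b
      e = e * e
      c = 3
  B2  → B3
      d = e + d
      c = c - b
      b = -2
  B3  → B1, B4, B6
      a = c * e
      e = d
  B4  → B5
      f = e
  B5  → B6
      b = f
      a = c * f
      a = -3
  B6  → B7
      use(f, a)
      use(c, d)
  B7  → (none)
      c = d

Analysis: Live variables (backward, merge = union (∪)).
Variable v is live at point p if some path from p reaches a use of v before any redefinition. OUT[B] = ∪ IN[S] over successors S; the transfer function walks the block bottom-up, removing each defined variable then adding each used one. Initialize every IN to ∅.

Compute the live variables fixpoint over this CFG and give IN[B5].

Per-block solution:
  B0:   IN={a, b, d, e, f}   OUT={b, d, e, f}
  B1:   IN={b, d, e, f}   OUT={b, c, d, e, f}
  B2:   IN={b, c, d, e, f}   OUT={b, c, d, e, f}
  B3:   IN={b, c, d, e, f}   OUT={a, b, c, d, e, f}
  B4:   IN={c, d, e}   OUT={c, d, f}
  B5:   IN={c, d, f}   OUT={a, c, d, f}
  B6:   IN={a, c, d, f}   OUT={d}
  B7:   IN={d}   OUT={}

Merge at B5: OUT[B5] = IN[B6] = {a, c, d, f}
Applying B5's transfer function to that OUT value gives IN[B5] (row B5 above).

Answer: {c, d, f}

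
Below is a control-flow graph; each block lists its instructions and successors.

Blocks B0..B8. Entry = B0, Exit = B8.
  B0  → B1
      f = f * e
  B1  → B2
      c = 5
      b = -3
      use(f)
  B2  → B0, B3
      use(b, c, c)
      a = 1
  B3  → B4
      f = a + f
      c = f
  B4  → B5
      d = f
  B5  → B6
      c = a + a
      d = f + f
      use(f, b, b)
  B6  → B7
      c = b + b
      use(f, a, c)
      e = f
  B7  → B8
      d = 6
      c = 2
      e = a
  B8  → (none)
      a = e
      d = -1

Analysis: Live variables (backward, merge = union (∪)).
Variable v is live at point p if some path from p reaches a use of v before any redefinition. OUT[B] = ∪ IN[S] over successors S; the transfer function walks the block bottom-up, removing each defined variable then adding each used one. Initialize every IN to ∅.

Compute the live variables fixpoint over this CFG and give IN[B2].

Answer: {b, c, e, f}

Trace:
Per-block solution:
  B0:  IN={e, f}  OUT={e, f}
  B1:  IN={e, f}  OUT={b, c, e, f}
  B2:  IN={b, c, e, f}  OUT={a, b, e, f}
  B3:  IN={a, b, f}  OUT={a, b, f}
  B4:  IN={a, b, f}  OUT={a, b, f}
  B5:  IN={a, b, f}  OUT={a, b, f}
  B6:  IN={a, b, f}  OUT={a}
  B7:  IN={a}  OUT={e}
  B8:  IN={e}  OUT={}

Merge at B2: OUT[B2] = IN[B0] ⊔ IN[B3] = {a, b, e, f}
Applying B2's transfer function to that OUT value gives IN[B2] (row B2 above).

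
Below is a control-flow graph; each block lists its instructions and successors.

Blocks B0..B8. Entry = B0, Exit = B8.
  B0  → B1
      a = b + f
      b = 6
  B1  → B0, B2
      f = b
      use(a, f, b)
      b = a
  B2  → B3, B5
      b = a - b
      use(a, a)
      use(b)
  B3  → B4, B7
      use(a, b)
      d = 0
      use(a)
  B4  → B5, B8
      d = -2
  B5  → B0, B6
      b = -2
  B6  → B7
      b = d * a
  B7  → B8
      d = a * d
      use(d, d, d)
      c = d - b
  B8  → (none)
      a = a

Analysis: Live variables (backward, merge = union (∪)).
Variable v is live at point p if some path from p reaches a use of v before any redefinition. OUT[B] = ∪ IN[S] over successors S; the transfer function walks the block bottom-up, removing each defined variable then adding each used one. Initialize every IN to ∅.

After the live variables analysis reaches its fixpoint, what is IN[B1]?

Converged values:
  B0:  IN={b, d, f}  OUT={a, b, d}
  B1:  IN={a, b, d}  OUT={a, b, d, f}
  B2:  IN={a, b, d, f}  OUT={a, b, d, f}
  B3:  IN={a, b, f}  OUT={a, b, d, f}
  B4:  IN={a, f}  OUT={a, d, f}
  B5:  IN={a, d, f}  OUT={a, b, d, f}
  B6:  IN={a, d}  OUT={a, b, d}
  B7:  IN={a, b, d}  OUT={a}
  B8:  IN={a}  OUT={}

Merge at B1: OUT[B1] = IN[B0] ⊔ IN[B2] = {a, b, d, f}
Applying B1's transfer function to that OUT value gives IN[B1] (row B1 above).

Answer: {a, b, d}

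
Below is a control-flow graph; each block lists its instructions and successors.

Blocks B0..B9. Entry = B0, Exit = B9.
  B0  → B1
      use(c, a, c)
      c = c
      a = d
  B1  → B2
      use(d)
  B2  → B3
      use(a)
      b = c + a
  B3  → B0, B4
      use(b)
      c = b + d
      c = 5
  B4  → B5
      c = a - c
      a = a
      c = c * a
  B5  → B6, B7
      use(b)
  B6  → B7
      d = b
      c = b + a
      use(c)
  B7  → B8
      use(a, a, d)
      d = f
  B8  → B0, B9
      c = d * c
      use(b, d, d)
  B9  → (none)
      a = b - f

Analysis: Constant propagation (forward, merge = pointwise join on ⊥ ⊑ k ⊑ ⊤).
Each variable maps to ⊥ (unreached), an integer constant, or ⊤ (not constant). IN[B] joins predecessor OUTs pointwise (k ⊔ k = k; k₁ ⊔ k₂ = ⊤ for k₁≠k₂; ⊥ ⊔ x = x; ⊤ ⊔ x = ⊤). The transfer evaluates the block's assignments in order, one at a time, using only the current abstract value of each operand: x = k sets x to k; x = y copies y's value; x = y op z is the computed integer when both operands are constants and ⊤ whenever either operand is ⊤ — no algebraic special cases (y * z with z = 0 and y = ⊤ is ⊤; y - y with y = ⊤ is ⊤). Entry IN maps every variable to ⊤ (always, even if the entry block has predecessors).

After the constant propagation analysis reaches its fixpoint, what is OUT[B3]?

Fixpoint table:
  B0:   IN=(all ⊤)   OUT=(all ⊤)
  B1:   IN=(all ⊤)   OUT=(all ⊤)
  B2:   IN=(all ⊤)   OUT=(all ⊤)
  B3:   IN=(all ⊤)   OUT={c:5; rest ⊤}
  B4:   IN={c:5; rest ⊤}   OUT=(all ⊤)
  B5:   IN=(all ⊤)   OUT=(all ⊤)
  B6:   IN=(all ⊤)   OUT=(all ⊤)
  B7:   IN=(all ⊤)   OUT=(all ⊤)
  B8:   IN=(all ⊤)   OUT=(all ⊤)
  B9:   IN=(all ⊤)   OUT=(all ⊤)

Merge at B3: IN[B3] = OUT[B2] = {a: ⊤, b: ⊤, c: ⊤, d: ⊤, e: ⊤, f: ⊤}
Applying B3's transfer function to that IN value gives OUT[B3] (row B3 above).

Answer: {a: ⊤, b: ⊤, c: 5, d: ⊤, e: ⊤, f: ⊤}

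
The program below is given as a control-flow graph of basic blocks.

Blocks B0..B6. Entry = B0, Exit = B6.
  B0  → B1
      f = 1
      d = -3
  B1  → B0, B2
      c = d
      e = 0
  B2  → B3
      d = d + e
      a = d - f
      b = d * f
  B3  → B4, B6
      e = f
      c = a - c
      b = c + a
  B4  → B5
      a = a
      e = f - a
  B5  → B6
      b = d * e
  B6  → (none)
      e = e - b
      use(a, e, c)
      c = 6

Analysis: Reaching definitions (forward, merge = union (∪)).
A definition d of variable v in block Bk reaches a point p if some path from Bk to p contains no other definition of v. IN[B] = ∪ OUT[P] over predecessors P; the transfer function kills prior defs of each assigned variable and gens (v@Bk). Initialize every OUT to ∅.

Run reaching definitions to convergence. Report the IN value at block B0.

Converged values:
  B0:   IN={c@B1, d@B0, e@B1, f@B0}   OUT={c@B1, d@B0, e@B1, f@B0}
  B1:   IN={c@B1, d@B0, e@B1, f@B0}   OUT={c@B1, d@B0, e@B1, f@B0}
  B2:   IN={c@B1, d@B0, e@B1, f@B0}   OUT={a@B2, b@B2, c@B1, d@B2, e@B1, f@B0}
  B3:   IN={a@B2, b@B2, c@B1, d@B2, e@B1, f@B0}   OUT={a@B2, b@B3, c@B3, d@B2, e@B3, f@B0}
  B4:   IN={a@B2, b@B3, c@B3, d@B2, e@B3, f@B0}   OUT={a@B4, b@B3, c@B3, d@B2, e@B4, f@B0}
  B5:   IN={a@B4, b@B3, c@B3, d@B2, e@B4, f@B0}   OUT={a@B4, b@B5, c@B3, d@B2, e@B4, f@B0}
  B6:   IN={a@B2, a@B4, b@B3, b@B5, c@B3, d@B2, e@B3, e@B4, f@B0}   OUT={a@B2, a@B4, b@B3, b@B5, c@B6, d@B2, e@B6, f@B0}

Merge at B0 (entry node, so the boundary value {} is joined with the incoming edge(s)): IN[B0] = {} ⊔ OUT[B1] = {c@B1, d@B0, e@B1, f@B0}

Answer: {c@B1, d@B0, e@B1, f@B0}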